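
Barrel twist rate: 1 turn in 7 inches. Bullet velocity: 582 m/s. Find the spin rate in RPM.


twist_m = 7*0.0254 = 0.1778 m
spin = v/twist = 582/0.1778 = 3273.341 rev/s
RPM = spin*60 = 3273.341*60 ≈ 196400 RPM

196400 RPM


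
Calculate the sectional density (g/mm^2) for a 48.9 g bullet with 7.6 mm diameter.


SD = m/d^2 = 48.9/7.6^2 = 0.8466 g/mm^2

0.8466 g/mm^2


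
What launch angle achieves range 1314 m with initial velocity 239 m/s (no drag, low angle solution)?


sin(2*theta) = R*g/v0^2 = 1314*9.81/239^2 = 0.225667, theta = arcsin(0.225667)/2 = 6.521°

6.521 degrees


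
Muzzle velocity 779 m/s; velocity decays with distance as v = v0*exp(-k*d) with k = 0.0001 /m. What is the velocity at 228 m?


v = v0*exp(-k*d) = 779*exp(-0.0001*228) = 761.4 m/s

761.4 m/s


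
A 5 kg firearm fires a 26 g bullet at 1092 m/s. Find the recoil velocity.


v_recoil = m_p * v_p / m_gun = 0.026 * 1092 / 5 = 5.678 m/s

5.678 m/s


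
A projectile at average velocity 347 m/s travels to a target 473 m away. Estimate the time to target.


t = d/v = 473/347 = 1.363 s

1.363 s


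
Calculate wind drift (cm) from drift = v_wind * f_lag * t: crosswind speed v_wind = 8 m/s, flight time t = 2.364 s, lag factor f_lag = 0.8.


drift = v_wind * lag * t = 8 * 0.8 * 2.364 = 15.1296 m ≈ 1513 cm

1513 cm


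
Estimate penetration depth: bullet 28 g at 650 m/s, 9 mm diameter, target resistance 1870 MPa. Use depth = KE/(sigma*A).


A = pi*(d/2)^2 = pi*(9/2)^2 = 63.6173 mm^2
E = 0.5*m*v^2 = 0.5*0.028*650^2 = 5915 J
depth = E/(sigma*A) = 5915 J / (1870 MPa * 63.6173 mm^2) = 5915/(1870 * 63.6173) m = 0.0497208 m ≈ 49.72 mm

49.72 mm


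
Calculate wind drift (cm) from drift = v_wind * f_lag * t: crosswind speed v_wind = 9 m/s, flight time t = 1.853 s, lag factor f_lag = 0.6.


drift = v_wind * lag * t = 9 * 0.6 * 1.853 = 10.0062 m ≈ 1001 cm

1001 cm


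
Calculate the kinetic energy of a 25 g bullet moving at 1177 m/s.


E = 0.5*m*v^2 = 0.5*0.025*1177^2 = 17317 J

17317 J


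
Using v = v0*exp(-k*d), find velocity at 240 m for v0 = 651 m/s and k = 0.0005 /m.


v = v0*exp(-k*d) = 651*exp(-0.0005*240) = 577.4 m/s

577.4 m/s


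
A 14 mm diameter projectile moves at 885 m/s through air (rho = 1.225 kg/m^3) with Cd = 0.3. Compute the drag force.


A = pi*(d/2)^2 = pi*(14/2000)^2 = 1.53938e-04 m^2
Fd = 0.5*Cd*rho*A*v^2 = 0.5*0.3*1.225*1.53938e-04*885^2 = 22.15 N

22.15 N


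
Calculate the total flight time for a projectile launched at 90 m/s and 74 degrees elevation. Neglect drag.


T = 2*v0*sin(theta)/g = 2*90*sin(74°)/9.81 = 17.64 s

17.64 s


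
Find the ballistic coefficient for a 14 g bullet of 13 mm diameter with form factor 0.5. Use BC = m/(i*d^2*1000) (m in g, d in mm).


BC = m/(i*d^2*1000) = 14/(0.5 * 13^2 * 1000) = 0.0001657

0.0001657


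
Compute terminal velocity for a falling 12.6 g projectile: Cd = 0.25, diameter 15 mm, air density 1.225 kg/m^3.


A = pi*(d/2)^2 = pi*(15/2000)^2 = 1.76715e-04 m^2
vt = sqrt(2mg/(Cd*rho*A)) = sqrt(2*0.0126*9.81/(0.25 * 1.225 * 1.76715e-04)) = 67.59 m/s

67.59 m/s


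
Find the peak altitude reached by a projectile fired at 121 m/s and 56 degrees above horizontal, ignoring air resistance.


H = (v0*sin(theta))^2 / (2g) = (121*sin(56°))^2 / (2*9.81) = 512.9 m

512.9 m


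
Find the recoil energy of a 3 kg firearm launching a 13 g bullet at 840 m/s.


v_r = m_p*v_p/m_gun = 0.013*840/3 = 3.64 m/s, E_r = 0.5*m_gun*v_r^2 = 0.5*3*3.64^2 = 19.87 J

19.87 J


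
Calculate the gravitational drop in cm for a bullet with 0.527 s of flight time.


drop = 0.5*g*t^2 = 0.5*9.81*0.527^2 = 1.36226 m ≈ 136.2 cm

136.2 cm


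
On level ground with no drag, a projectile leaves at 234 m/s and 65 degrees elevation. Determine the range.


R = v0^2 * sin(2*theta) / g = 234^2 * sin(2*65°) / 9.81 = 4276 m

4276 m


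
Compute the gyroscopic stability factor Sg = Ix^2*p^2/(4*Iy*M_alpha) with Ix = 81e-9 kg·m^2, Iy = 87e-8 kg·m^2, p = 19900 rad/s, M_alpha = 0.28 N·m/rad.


Sg = Ix^2 * p^2 / (4 * Iy * M_alpha) = (81e-9)^2 * 19900^2 / (4 * 87e-8 * 0.28) = 2.666

2.666


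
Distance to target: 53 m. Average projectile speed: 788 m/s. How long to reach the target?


t = d/v = 53/788 = 0.06726 s

0.06726 s


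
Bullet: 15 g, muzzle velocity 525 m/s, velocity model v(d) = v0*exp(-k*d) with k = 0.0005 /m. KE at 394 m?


v = v0*exp(-k*d) = 525*exp(-0.0005*394) = 431.125 m/s
E = 0.5*m*v^2 = 0.5*0.015*431.125^2 = 1394 J

1394 J


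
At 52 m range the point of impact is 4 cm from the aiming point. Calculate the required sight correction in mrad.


1 mrad subtends 1 cm per 10 m of range, so adj = error_cm / (dist_m / 10) = 4 / (52/10) = 0.7692 mrad

0.7692 mrad


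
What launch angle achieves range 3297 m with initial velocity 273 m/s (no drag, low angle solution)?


sin(2*theta) = R*g/v0^2 = 3297*9.81/273^2 = 0.433973, theta = arcsin(0.433973)/2 = 12.86°

12.86 degrees


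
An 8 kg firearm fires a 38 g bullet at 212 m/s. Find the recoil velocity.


v_recoil = m_p * v_p / m_gun = 0.038 * 212 / 8 = 1.007 m/s

1.007 m/s


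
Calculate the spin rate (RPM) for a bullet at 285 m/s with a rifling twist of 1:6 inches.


twist_m = 6*0.0254 = 0.1524 m
spin = v/twist = 285/0.1524 = 1870.079 rev/s
RPM = spin*60 = 1870.079*60 ≈ 112205 RPM

112205 RPM


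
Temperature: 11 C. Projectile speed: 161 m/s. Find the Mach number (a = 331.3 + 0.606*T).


a = 331.3 + 0.606*(11) = 337.966 m/s
M = v/a = 161/337.966 = 0.4764

0.4764


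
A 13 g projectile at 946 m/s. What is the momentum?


p = m*v = 0.013*946 = 12.3 kg·m/s

12.3 kg·m/s


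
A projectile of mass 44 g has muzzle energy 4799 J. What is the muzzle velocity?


v = sqrt(2*E/m) = sqrt(2*4799/0.044) = 467.1 m/s

467.1 m/s


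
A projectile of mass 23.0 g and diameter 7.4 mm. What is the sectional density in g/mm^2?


SD = m/d^2 = 23.0/7.4^2 = 0.42 g/mm^2

0.42 g/mm^2


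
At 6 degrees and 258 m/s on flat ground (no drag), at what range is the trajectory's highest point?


R = v0^2*sin(2*theta)/g = 258^2*sin(2*6°)/9.81 = 1410.75 m
apex_dist = R/2 = 1410.75/2 = 705.4 m

705.4 m


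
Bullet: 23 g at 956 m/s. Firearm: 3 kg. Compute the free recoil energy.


v_r = m_p*v_p/m_gun = 0.023*956/3 = 7.32933 m/s, E_r = 0.5*m_gun*v_r^2 = 0.5*3*7.32933^2 = 80.58 J

80.58 J


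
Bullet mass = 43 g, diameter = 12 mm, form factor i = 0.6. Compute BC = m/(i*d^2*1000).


BC = m/(i*d^2*1000) = 43/(0.6 * 12^2 * 1000) = 0.0004977

0.0004977


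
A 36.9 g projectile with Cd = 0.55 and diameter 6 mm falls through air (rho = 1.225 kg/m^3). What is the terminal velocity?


A = pi*(d/2)^2 = pi*(6/2000)^2 = 2.82743e-05 m^2
vt = sqrt(2mg/(Cd*rho*A)) = sqrt(2*0.0369*9.81/(0.55 * 1.225 * 2.82743e-05)) = 194.9 m/s

194.9 m/s


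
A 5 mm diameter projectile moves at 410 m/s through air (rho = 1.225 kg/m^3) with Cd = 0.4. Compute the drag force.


A = pi*(d/2)^2 = pi*(5/2000)^2 = 1.96350e-05 m^2
Fd = 0.5*Cd*rho*A*v^2 = 0.5*0.4*1.225*1.96350e-05*410^2 = 0.8087 N

0.8087 N


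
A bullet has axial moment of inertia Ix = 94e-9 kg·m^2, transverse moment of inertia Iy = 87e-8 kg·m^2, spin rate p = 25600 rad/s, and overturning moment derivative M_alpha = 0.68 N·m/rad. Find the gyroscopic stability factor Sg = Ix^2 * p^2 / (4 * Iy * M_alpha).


Sg = Ix^2 * p^2 / (4 * Iy * M_alpha) = (94e-9)^2 * 25600^2 / (4 * 87e-8 * 0.68) = 2.447

2.447


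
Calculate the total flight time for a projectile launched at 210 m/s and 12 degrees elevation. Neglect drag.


T = 2*v0*sin(theta)/g = 2*210*sin(12°)/9.81 = 8.901 s

8.901 s


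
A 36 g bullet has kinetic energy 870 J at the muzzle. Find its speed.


v = sqrt(2*E/m) = sqrt(2*870/0.036) = 219.8 m/s

219.8 m/s


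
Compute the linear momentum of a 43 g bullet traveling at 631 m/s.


p = m*v = 0.043*631 = 27.13 kg·m/s

27.13 kg·m/s


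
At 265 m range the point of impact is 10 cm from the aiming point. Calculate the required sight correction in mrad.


1 mrad subtends 1 cm per 10 m of range, so adj = error_cm / (dist_m / 10) = 10 / (265/10) = 0.3774 mrad

0.3774 mrad


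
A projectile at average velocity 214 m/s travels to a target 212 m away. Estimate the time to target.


t = d/v = 212/214 = 0.9907 s

0.9907 s


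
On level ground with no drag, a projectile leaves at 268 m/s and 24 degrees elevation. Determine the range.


R = v0^2 * sin(2*theta) / g = 268^2 * sin(2*24°) / 9.81 = 5441 m

5441 m


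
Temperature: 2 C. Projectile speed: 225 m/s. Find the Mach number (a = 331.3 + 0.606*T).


a = 331.3 + 0.606*(2) = 332.512 m/s
M = v/a = 225/332.512 = 0.6767

0.6767


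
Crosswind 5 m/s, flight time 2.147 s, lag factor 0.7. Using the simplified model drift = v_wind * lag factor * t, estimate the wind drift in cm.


drift = v_wind * lag * t = 5 * 0.7 * 2.147 = 7.5145 m ≈ 751.4 cm

751.4 cm


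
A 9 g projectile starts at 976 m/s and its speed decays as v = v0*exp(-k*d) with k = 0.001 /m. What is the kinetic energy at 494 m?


v = v0*exp(-k*d) = 976*exp(-0.001*494) = 595.536 m/s
E = 0.5*m*v^2 = 0.5*0.009*595.536^2 = 1596 J

1596 J


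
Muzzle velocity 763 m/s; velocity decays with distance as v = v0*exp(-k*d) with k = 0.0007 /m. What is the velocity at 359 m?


v = v0*exp(-k*d) = 763*exp(-0.0007*359) = 593.5 m/s

593.5 m/s


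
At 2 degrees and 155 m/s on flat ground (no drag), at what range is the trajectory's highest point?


R = v0^2*sin(2*theta)/g = 155^2*sin(2*2°)/9.81 = 170.836 m
apex_dist = R/2 = 170.836/2 = 85.42 m

85.42 m


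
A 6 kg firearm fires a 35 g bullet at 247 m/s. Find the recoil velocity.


v_recoil = m_p * v_p / m_gun = 0.035 * 247 / 6 = 1.441 m/s

1.441 m/s


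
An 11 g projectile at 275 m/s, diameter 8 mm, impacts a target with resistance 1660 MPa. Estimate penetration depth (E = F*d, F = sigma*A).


A = pi*(d/2)^2 = pi*(8/2)^2 = 50.2655 mm^2
E = 0.5*m*v^2 = 0.5*0.011*275^2 = 415.938 J
depth = E/(sigma*A) = 415.938 J / (1660 MPa * 50.2655 mm^2) = 415.938/(1660 * 50.2655) m = 0.00498483 m ≈ 4.985 mm

4.985 mm


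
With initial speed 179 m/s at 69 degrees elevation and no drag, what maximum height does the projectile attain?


H = (v0*sin(theta))^2 / (2g) = (179*sin(69°))^2 / (2*9.81) = 1423 m

1423 m


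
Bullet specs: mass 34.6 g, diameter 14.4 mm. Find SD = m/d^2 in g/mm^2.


SD = m/d^2 = 34.6/14.4^2 = 0.1669 g/mm^2

0.1669 g/mm^2


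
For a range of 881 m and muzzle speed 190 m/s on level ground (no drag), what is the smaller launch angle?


sin(2*theta) = R*g/v0^2 = 881*9.81/190^2 = 0.239407, theta = arcsin(0.239407)/2 = 6.926°

6.926 degrees


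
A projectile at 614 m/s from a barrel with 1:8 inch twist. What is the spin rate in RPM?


twist_m = 8*0.0254 = 0.2032 m
spin = v/twist = 614/0.2032 = 3021.654 rev/s
RPM = spin*60 = 3021.654*60 ≈ 181299 RPM

181299 RPM


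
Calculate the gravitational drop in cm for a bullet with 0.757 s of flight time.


drop = 0.5*g*t^2 = 0.5*9.81*0.757^2 = 2.81081 m ≈ 281.1 cm

281.1 cm


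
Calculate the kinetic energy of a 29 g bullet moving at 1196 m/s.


E = 0.5*m*v^2 = 0.5*0.029*1196^2 = 20741 J

20741 J


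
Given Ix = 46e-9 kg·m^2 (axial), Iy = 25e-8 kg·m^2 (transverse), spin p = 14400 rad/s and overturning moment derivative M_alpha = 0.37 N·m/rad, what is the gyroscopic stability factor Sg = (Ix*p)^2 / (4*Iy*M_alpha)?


Sg = Ix^2 * p^2 / (4 * Iy * M_alpha) = (46e-9)^2 * 14400^2 / (4 * 25e-8 * 0.37) = 1.186

1.186


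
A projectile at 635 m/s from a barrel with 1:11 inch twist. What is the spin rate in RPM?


twist_m = 11*0.0254 = 0.2794 m
spin = v/twist = 635/0.2794 = 2272.727 rev/s
RPM = spin*60 = 2272.727*60 ≈ 136364 RPM

136364 RPM


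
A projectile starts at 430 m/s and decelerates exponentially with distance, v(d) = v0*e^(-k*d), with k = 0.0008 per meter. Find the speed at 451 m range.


v = v0*exp(-k*d) = 430*exp(-0.0008*451) = 299.8 m/s

299.8 m/s


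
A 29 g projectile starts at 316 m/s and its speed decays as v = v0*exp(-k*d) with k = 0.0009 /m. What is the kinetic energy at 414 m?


v = v0*exp(-k*d) = 316*exp(-0.0009*414) = 217.705 m/s
E = 0.5*m*v^2 = 0.5*0.029*217.705^2 = 687.2 J

687.2 J


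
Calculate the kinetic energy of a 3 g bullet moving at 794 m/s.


E = 0.5*m*v^2 = 0.5*0.003*794^2 = 945.7 J

945.7 J


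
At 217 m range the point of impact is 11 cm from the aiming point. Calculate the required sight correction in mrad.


1 mrad subtends 1 cm per 10 m of range, so adj = error_cm / (dist_m / 10) = 11 / (217/10) = 0.5069 mrad

0.5069 mrad


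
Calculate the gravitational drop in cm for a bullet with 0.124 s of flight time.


drop = 0.5*g*t^2 = 0.5*9.81*0.124^2 = 0.0754193 m ≈ 7.542 cm

7.542 cm


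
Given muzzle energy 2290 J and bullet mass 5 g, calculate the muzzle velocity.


v = sqrt(2*E/m) = sqrt(2*2290/0.005) = 957.1 m/s

957.1 m/s


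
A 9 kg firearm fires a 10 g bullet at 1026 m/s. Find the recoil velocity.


v_recoil = m_p * v_p / m_gun = 0.01 * 1026 / 9 = 1.14 m/s

1.14 m/s


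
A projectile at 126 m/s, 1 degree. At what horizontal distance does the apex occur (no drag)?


R = v0^2*sin(2*theta)/g = 126^2*sin(2*1°)/9.81 = 56.4796 m
apex_dist = R/2 = 56.4796/2 = 28.24 m

28.24 m


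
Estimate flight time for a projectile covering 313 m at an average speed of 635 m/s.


t = d/v = 313/635 = 0.4929 s

0.4929 s


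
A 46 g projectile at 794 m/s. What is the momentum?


p = m*v = 0.046*794 = 36.52 kg·m/s

36.52 kg·m/s


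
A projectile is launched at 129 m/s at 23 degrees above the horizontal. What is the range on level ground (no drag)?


R = v0^2 * sin(2*theta) / g = 129^2 * sin(2*23°) / 9.81 = 1220 m

1220 m


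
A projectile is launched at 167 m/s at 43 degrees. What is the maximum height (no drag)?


H = (v0*sin(theta))^2 / (2g) = (167*sin(43°))^2 / (2*9.81) = 661.2 m

661.2 m


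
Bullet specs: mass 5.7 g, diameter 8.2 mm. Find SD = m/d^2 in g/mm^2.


SD = m/d^2 = 5.7/8.2^2 = 0.08477 g/mm^2

0.08477 g/mm^2


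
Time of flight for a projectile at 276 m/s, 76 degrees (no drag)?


T = 2*v0*sin(theta)/g = 2*276*sin(76°)/9.81 = 54.6 s

54.6 s


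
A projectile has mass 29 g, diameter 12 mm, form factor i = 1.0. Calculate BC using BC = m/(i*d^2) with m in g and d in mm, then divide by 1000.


BC = m/(i*d^2*1000) = 29/(1.0 * 12^2 * 1000) = 0.0002014

0.0002014


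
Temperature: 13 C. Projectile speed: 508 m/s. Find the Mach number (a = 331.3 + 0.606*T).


a = 331.3 + 0.606*(13) = 339.178 m/s
M = v/a = 508/339.178 = 1.498

1.498


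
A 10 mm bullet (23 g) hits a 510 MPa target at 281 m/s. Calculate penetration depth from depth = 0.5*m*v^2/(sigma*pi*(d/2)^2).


A = pi*(d/2)^2 = pi*(10/2)^2 = 78.5398 mm^2
E = 0.5*m*v^2 = 0.5*0.023*281^2 = 908.052 J
depth = E/(sigma*A) = 908.052 J / (510 MPa * 78.5398 mm^2) = 908.052/(510 * 78.5398) m = 0.0226699 m ≈ 22.67 mm

22.67 mm


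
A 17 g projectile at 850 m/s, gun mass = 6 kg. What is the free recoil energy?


v_r = m_p*v_p/m_gun = 0.017*850/6 = 2.40833 m/s, E_r = 0.5*m_gun*v_r^2 = 0.5*6*2.40833^2 = 17.4 J

17.4 J


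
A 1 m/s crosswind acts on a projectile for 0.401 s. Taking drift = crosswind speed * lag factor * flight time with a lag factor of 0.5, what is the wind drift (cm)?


drift = v_wind * lag * t = 1 * 0.5 * 0.401 = 0.2005 m ≈ 20.05 cm

20.05 cm


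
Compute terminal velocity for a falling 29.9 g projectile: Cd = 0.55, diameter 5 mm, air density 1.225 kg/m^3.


A = pi*(d/2)^2 = pi*(5/2000)^2 = 1.96350e-05 m^2
vt = sqrt(2mg/(Cd*rho*A)) = sqrt(2*0.0299*9.81/(0.55 * 1.225 * 1.96350e-05)) = 210.6 m/s

210.6 m/s


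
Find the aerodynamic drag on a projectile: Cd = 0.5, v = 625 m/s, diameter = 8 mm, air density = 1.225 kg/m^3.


A = pi*(d/2)^2 = pi*(8/2000)^2 = 5.02655e-05 m^2
Fd = 0.5*Cd*rho*A*v^2 = 0.5*0.5*1.225*5.02655e-05*625^2 = 6.013 N

6.013 N


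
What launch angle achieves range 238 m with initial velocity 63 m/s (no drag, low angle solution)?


sin(2*theta) = R*g/v0^2 = 238*9.81/63^2 = 0.588254, theta = arcsin(0.588254)/2 = 18.02°

18.02 degrees


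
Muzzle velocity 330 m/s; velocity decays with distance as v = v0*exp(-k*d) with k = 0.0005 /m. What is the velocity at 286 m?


v = v0*exp(-k*d) = 330*exp(-0.0005*286) = 286 m/s

286 m/s


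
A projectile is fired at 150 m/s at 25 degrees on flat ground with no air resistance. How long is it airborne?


T = 2*v0*sin(theta)/g = 2*150*sin(25°)/9.81 = 12.92 s

12.92 s


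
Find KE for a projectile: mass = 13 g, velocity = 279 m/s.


E = 0.5*m*v^2 = 0.5*0.013*279^2 = 506 J

506 J


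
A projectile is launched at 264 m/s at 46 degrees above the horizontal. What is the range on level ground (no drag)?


R = v0^2 * sin(2*theta) / g = 264^2 * sin(2*46°) / 9.81 = 7100 m

7100 m


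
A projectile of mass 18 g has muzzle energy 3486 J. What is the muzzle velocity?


v = sqrt(2*E/m) = sqrt(2*3486/0.018) = 622.4 m/s

622.4 m/s


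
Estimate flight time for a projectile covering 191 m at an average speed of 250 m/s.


t = d/v = 191/250 = 0.764 s

0.764 s


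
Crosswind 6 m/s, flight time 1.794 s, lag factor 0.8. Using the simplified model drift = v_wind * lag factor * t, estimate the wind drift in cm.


drift = v_wind * lag * t = 6 * 0.8 * 1.794 = 8.6112 m ≈ 861.1 cm

861.1 cm


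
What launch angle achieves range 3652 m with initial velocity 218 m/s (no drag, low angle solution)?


sin(2*theta) = R*g/v0^2 = 3652*9.81/218^2 = 0.753853, theta = arcsin(0.753853)/2 = 24.46°

24.46 degrees


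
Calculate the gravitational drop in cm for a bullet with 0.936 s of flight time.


drop = 0.5*g*t^2 = 0.5*9.81*0.936^2 = 4.29725 m ≈ 429.7 cm

429.7 cm


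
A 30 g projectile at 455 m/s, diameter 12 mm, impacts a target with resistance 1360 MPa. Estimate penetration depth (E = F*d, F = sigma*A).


A = pi*(d/2)^2 = pi*(12/2)^2 = 113.097 mm^2
E = 0.5*m*v^2 = 0.5*0.03*455^2 = 3105.38 J
depth = E/(sigma*A) = 3105.38 J / (1360 MPa * 113.097 mm^2) = 3105.38/(1360 * 113.097) m = 0.0201894 m ≈ 20.19 mm

20.19 mm


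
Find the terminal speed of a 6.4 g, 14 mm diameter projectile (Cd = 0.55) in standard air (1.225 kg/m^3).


A = pi*(d/2)^2 = pi*(14/2000)^2 = 1.53938e-04 m^2
vt = sqrt(2mg/(Cd*rho*A)) = sqrt(2*0.0064*9.81/(0.55 * 1.225 * 1.53938e-04)) = 34.8 m/s

34.8 m/s


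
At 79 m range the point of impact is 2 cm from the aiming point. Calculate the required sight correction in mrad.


1 mrad subtends 1 cm per 10 m of range, so adj = error_cm / (dist_m / 10) = 2 / (79/10) = 0.2532 mrad

0.2532 mrad


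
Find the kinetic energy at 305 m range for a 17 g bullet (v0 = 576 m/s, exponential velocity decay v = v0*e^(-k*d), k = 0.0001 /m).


v = v0*exp(-k*d) = 576*exp(-0.0001*305) = 558.697 m/s
E = 0.5*m*v^2 = 0.5*0.017*558.697^2 = 2653 J

2653 J


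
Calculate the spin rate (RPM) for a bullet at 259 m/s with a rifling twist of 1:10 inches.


twist_m = 10*0.0254 = 0.254 m
spin = v/twist = 259/0.254 = 1019.685 rev/s
RPM = spin*60 = 1019.685*60 ≈ 61181 RPM

61181 RPM


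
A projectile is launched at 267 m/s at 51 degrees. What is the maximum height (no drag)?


H = (v0*sin(theta))^2 / (2g) = (267*sin(51°))^2 / (2*9.81) = 2194 m

2194 m


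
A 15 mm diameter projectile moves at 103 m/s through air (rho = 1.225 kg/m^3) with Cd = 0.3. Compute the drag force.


A = pi*(d/2)^2 = pi*(15/2000)^2 = 1.76715e-04 m^2
Fd = 0.5*Cd*rho*A*v^2 = 0.5*0.3*1.225*1.76715e-04*103^2 = 0.3445 N

0.3445 N


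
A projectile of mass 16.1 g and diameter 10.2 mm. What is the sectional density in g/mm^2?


SD = m/d^2 = 16.1/10.2^2 = 0.1547 g/mm^2

0.1547 g/mm^2


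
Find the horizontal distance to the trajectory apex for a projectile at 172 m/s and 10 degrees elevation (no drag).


R = v0^2*sin(2*theta)/g = 172^2*sin(2*10°)/9.81 = 1031.43 m
apex_dist = R/2 = 1031.43/2 = 515.7 m

515.7 m


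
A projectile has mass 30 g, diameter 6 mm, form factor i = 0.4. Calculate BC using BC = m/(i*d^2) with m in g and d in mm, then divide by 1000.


BC = m/(i*d^2*1000) = 30/(0.4 * 6^2 * 1000) = 0.002083

0.002083


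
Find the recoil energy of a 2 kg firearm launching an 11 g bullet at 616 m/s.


v_r = m_p*v_p/m_gun = 0.011*616/2 = 3.388 m/s, E_r = 0.5*m_gun*v_r^2 = 0.5*2*3.388^2 = 11.48 J

11.48 J


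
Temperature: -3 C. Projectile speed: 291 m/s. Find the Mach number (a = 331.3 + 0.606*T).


a = 331.3 + 0.606*(-3) = 329.482 m/s
M = v/a = 291/329.482 = 0.8832

0.8832


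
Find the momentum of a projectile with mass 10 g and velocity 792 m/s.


p = m*v = 0.01*792 = 7.92 kg·m/s

7.92 kg·m/s


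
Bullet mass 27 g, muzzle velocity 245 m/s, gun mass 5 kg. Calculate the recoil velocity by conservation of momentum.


v_recoil = m_p * v_p / m_gun = 0.027 * 245 / 5 = 1.323 m/s

1.323 m/s


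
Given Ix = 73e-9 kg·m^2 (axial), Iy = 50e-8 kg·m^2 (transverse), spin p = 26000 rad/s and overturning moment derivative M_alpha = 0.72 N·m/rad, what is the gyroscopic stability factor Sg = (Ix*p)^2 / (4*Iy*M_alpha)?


Sg = Ix^2 * p^2 / (4 * Iy * M_alpha) = (73e-9)^2 * 26000^2 / (4 * 50e-8 * 0.72) = 2.502

2.502


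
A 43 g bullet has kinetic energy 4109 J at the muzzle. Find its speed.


v = sqrt(2*E/m) = sqrt(2*4109/0.043) = 437.2 m/s

437.2 m/s


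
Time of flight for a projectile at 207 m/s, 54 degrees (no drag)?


T = 2*v0*sin(theta)/g = 2*207*sin(54°)/9.81 = 34.14 s

34.14 s


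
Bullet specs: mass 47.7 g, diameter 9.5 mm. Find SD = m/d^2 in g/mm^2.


SD = m/d^2 = 47.7/9.5^2 = 0.5285 g/mm^2

0.5285 g/mm^2


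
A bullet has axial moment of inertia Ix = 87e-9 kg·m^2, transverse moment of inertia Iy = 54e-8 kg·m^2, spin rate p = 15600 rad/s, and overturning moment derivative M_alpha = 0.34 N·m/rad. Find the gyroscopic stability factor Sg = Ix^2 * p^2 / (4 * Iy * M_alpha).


Sg = Ix^2 * p^2 / (4 * Iy * M_alpha) = (87e-9)^2 * 15600^2 / (4 * 54e-8 * 0.34) = 2.508

2.508


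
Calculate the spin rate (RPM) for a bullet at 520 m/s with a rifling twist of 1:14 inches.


twist_m = 14*0.0254 = 0.3556 m
spin = v/twist = 520/0.3556 = 1462.317 rev/s
RPM = spin*60 = 1462.317*60 ≈ 87739 RPM

87739 RPM


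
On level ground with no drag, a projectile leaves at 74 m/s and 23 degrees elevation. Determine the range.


R = v0^2 * sin(2*theta) / g = 74^2 * sin(2*23°) / 9.81 = 401.5 m

401.5 m


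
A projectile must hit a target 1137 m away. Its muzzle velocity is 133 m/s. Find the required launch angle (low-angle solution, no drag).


sin(2*theta) = R*g/v0^2 = 1137*9.81/133^2 = 0.63056, theta = arcsin(0.63056)/2 = 19.55°

19.55 degrees


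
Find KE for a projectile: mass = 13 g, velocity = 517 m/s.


E = 0.5*m*v^2 = 0.5*0.013*517^2 = 1737 J

1737 J


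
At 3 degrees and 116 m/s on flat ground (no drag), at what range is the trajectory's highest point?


R = v0^2*sin(2*theta)/g = 116^2*sin(2*3°)/9.81 = 143.378 m
apex_dist = R/2 = 143.378/2 = 71.69 m

71.69 m


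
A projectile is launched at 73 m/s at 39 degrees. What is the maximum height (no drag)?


H = (v0*sin(theta))^2 / (2g) = (73*sin(39°))^2 / (2*9.81) = 107.6 m

107.6 m


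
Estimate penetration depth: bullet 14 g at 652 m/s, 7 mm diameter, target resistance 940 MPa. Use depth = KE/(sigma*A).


A = pi*(d/2)^2 = pi*(7/2)^2 = 38.4845 mm^2
E = 0.5*m*v^2 = 0.5*0.014*652^2 = 2975.73 J
depth = E/(sigma*A) = 2975.73 J / (940 MPa * 38.4845 mm^2) = 2975.73/(940 * 38.4845) m = 0.0822582 m ≈ 82.26 mm

82.26 mm


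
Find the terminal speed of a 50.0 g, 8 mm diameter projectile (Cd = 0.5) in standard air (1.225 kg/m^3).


A = pi*(d/2)^2 = pi*(8/2000)^2 = 5.02655e-05 m^2
vt = sqrt(2mg/(Cd*rho*A)) = sqrt(2*0.05*9.81/(0.5 * 1.225 * 5.02655e-05)) = 178.5 m/s

178.5 m/s


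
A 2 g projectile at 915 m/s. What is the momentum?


p = m*v = 0.002*915 = 1.83 kg·m/s

1.83 kg·m/s


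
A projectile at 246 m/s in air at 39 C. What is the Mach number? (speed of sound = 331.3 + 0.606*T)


a = 331.3 + 0.606*(39) = 354.934 m/s
M = v/a = 246/354.934 = 0.6931

0.6931


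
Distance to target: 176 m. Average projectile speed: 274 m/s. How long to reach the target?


t = d/v = 176/274 = 0.6423 s

0.6423 s


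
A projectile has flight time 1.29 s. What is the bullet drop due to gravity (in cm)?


drop = 0.5*g*t^2 = 0.5*9.81*1.29^2 = 8.16241 m ≈ 816.2 cm

816.2 cm


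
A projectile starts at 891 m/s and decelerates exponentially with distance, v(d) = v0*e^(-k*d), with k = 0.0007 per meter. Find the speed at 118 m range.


v = v0*exp(-k*d) = 891*exp(-0.0007*118) = 820.4 m/s

820.4 m/s


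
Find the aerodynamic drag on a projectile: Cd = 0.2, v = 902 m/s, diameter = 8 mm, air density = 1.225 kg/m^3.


A = pi*(d/2)^2 = pi*(8/2000)^2 = 5.02655e-05 m^2
Fd = 0.5*Cd*rho*A*v^2 = 0.5*0.2*1.225*5.02655e-05*902^2 = 5.01 N

5.01 N


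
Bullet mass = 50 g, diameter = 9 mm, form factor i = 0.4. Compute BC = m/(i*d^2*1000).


BC = m/(i*d^2*1000) = 50/(0.4 * 9^2 * 1000) = 0.001543

0.001543


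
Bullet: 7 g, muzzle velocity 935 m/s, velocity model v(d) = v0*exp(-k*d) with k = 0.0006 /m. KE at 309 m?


v = v0*exp(-k*d) = 935*exp(-0.0006*309) = 776.772 m/s
E = 0.5*m*v^2 = 0.5*0.007*776.772^2 = 2112 J

2112 J


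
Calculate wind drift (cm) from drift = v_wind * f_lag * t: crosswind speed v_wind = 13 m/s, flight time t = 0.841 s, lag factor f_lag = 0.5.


drift = v_wind * lag * t = 13 * 0.5 * 0.841 = 5.4665 m ≈ 546.6 cm

546.6 cm


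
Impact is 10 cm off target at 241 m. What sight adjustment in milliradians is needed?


1 mrad subtends 1 cm per 10 m of range, so adj = error_cm / (dist_m / 10) = 10 / (241/10) = 0.4149 mrad

0.4149 mrad


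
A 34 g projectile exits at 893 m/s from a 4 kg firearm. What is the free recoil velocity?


v_recoil = m_p * v_p / m_gun = 0.034 * 893 / 4 = 7.591 m/s

7.591 m/s


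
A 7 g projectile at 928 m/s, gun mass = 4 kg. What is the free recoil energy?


v_r = m_p*v_p/m_gun = 0.007*928/4 = 1.624 m/s, E_r = 0.5*m_gun*v_r^2 = 0.5*4*1.624^2 = 5.275 J

5.275 J


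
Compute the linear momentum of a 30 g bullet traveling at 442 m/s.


p = m*v = 0.03*442 = 13.26 kg·m/s

13.26 kg·m/s


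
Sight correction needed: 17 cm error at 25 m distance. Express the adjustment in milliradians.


1 mrad subtends 1 cm per 10 m of range, so adj = error_cm / (dist_m / 10) = 17 / (25/10) = 6.8 mrad

6.8 mrad


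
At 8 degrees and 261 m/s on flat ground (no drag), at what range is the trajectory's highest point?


R = v0^2*sin(2*theta)/g = 261^2*sin(2*8°)/9.81 = 1914.04 m
apex_dist = R/2 = 1914.04/2 = 957 m

957 m


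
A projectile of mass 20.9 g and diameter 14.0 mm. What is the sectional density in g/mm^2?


SD = m/d^2 = 20.9/14.0^2 = 0.1066 g/mm^2

0.1066 g/mm^2


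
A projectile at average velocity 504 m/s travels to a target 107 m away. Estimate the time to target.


t = d/v = 107/504 = 0.2123 s

0.2123 s


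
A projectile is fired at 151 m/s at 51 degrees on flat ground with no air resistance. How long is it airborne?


T = 2*v0*sin(theta)/g = 2*151*sin(51°)/9.81 = 23.92 s

23.92 s


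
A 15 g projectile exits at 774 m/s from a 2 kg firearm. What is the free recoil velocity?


v_recoil = m_p * v_p / m_gun = 0.015 * 774 / 2 = 5.805 m/s

5.805 m/s


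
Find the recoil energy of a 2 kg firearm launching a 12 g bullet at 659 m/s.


v_r = m_p*v_p/m_gun = 0.012*659/2 = 3.954 m/s, E_r = 0.5*m_gun*v_r^2 = 0.5*2*3.954^2 = 15.63 J

15.63 J


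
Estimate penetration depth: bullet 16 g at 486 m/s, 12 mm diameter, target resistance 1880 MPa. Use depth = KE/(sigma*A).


A = pi*(d/2)^2 = pi*(12/2)^2 = 113.097 mm^2
E = 0.5*m*v^2 = 0.5*0.016*486^2 = 1889.57 J
depth = E/(sigma*A) = 1889.57 J / (1880 MPa * 113.097 mm^2) = 1889.57/(1880 * 113.097) m = 0.00888694 m ≈ 8.887 mm

8.887 mm


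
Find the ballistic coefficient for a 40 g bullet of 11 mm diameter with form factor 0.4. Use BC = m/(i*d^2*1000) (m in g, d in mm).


BC = m/(i*d^2*1000) = 40/(0.4 * 11^2 * 1000) = 0.0008264

0.0008264


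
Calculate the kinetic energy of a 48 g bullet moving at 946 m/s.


E = 0.5*m*v^2 = 0.5*0.048*946^2 = 21478 J

21478 J


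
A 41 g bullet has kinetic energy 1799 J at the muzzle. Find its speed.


v = sqrt(2*E/m) = sqrt(2*1799/0.041) = 296.2 m/s

296.2 m/s


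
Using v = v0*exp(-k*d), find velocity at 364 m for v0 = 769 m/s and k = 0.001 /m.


v = v0*exp(-k*d) = 769*exp(-0.001*364) = 534.4 m/s

534.4 m/s


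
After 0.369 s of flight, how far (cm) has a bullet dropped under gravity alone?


drop = 0.5*g*t^2 = 0.5*9.81*0.369^2 = 0.66787 m ≈ 66.79 cm

66.79 cm


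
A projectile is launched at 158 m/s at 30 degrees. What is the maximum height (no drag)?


H = (v0*sin(theta))^2 / (2g) = (158*sin(30°))^2 / (2*9.81) = 318.1 m

318.1 m


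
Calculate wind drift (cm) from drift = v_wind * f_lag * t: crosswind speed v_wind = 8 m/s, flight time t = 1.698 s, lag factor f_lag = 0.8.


drift = v_wind * lag * t = 8 * 0.8 * 1.698 = 10.8672 m ≈ 1087 cm

1087 cm


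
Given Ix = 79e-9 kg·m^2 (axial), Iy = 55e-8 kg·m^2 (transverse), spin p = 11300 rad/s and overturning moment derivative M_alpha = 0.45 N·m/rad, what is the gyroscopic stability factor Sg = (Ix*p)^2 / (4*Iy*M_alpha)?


Sg = Ix^2 * p^2 / (4 * Iy * M_alpha) = (79e-9)^2 * 11300^2 / (4 * 55e-8 * 0.45) = 0.805

0.805


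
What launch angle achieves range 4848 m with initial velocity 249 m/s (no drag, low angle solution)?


sin(2*theta) = R*g/v0^2 = 4848*9.81/249^2 = 0.767066, theta = arcsin(0.767066)/2 = 25.05°

25.05 degrees


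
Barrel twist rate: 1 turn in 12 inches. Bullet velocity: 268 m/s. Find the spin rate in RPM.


twist_m = 12*0.0254 = 0.3048 m
spin = v/twist = 268/0.3048 = 879.2651 rev/s
RPM = spin*60 = 879.2651*60 ≈ 52756 RPM

52756 RPM


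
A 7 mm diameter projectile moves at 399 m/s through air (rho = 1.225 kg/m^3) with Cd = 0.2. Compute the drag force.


A = pi*(d/2)^2 = pi*(7/2000)^2 = 3.84845e-05 m^2
Fd = 0.5*Cd*rho*A*v^2 = 0.5*0.2*1.225*3.84845e-05*399^2 = 0.7505 N

0.7505 N


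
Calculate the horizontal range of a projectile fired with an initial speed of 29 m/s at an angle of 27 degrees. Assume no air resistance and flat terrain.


R = v0^2 * sin(2*theta) / g = 29^2 * sin(2*27°) / 9.81 = 69.36 m

69.36 m


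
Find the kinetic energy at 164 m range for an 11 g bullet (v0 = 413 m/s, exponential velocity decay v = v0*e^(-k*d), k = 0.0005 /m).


v = v0*exp(-k*d) = 413*exp(-0.0005*164) = 380.485 m/s
E = 0.5*m*v^2 = 0.5*0.011*380.485^2 = 796.2 J

796.2 J


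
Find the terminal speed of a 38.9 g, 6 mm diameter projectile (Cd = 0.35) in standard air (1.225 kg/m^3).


A = pi*(d/2)^2 = pi*(6/2000)^2 = 2.82743e-05 m^2
vt = sqrt(2mg/(Cd*rho*A)) = sqrt(2*0.0389*9.81/(0.35 * 1.225 * 2.82743e-05)) = 250.9 m/s

250.9 m/s


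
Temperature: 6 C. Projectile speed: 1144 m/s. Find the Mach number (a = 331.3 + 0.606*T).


a = 331.3 + 0.606*(6) = 334.936 m/s
M = v/a = 1144/334.936 = 3.416

3.416


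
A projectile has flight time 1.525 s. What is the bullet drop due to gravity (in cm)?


drop = 0.5*g*t^2 = 0.5*9.81*1.525^2 = 11.4072 m ≈ 1141 cm

1141 cm


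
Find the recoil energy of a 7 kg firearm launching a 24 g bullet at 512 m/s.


v_r = m_p*v_p/m_gun = 0.024*512/7 = 1.75543 m/s, E_r = 0.5*m_gun*v_r^2 = 0.5*7*1.75543^2 = 10.79 J

10.79 J


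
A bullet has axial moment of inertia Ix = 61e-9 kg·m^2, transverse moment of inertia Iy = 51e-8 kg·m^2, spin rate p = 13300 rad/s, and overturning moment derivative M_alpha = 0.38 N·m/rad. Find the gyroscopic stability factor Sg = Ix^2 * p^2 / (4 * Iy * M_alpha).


Sg = Ix^2 * p^2 / (4 * Iy * M_alpha) = (61e-9)^2 * 13300^2 / (4 * 51e-8 * 0.38) = 0.8491

0.8491


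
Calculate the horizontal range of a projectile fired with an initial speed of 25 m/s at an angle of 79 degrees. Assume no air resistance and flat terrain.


R = v0^2 * sin(2*theta) / g = 25^2 * sin(2*79°) / 9.81 = 23.87 m

23.87 m


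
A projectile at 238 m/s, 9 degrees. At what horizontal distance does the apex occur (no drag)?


R = v0^2*sin(2*theta)/g = 238^2*sin(2*9°)/9.81 = 1784.3 m
apex_dist = R/2 = 1784.3/2 = 892.1 m

892.1 m


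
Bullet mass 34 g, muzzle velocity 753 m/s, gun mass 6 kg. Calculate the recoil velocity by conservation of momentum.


v_recoil = m_p * v_p / m_gun = 0.034 * 753 / 6 = 4.267 m/s

4.267 m/s


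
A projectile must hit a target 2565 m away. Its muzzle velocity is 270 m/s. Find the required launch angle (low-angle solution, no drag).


sin(2*theta) = R*g/v0^2 = 2565*9.81/270^2 = 0.345167, theta = arcsin(0.345167)/2 = 10.1°

10.1 degrees


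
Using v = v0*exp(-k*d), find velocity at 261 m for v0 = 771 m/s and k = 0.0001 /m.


v = v0*exp(-k*d) = 771*exp(-0.0001*261) = 751.1 m/s

751.1 m/s


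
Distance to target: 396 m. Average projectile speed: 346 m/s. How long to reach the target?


t = d/v = 396/346 = 1.145 s

1.145 s


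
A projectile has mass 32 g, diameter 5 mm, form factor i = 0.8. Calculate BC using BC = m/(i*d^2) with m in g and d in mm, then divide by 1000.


BC = m/(i*d^2*1000) = 32/(0.8 * 5^2 * 1000) = 0.0016

0.0016


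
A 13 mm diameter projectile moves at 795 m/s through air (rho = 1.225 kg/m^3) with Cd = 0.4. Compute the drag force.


A = pi*(d/2)^2 = pi*(13/2000)^2 = 1.32732e-04 m^2
Fd = 0.5*Cd*rho*A*v^2 = 0.5*0.4*1.225*1.32732e-04*795^2 = 20.55 N

20.55 N


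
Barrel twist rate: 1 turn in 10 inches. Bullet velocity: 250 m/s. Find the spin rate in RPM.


twist_m = 10*0.0254 = 0.254 m
spin = v/twist = 250/0.254 = 984.252 rev/s
RPM = spin*60 = 984.252*60 ≈ 59055 RPM

59055 RPM


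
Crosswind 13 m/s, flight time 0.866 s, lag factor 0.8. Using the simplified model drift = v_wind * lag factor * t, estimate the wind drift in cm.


drift = v_wind * lag * t = 13 * 0.8 * 0.866 = 9.0064 m ≈ 900.6 cm

900.6 cm


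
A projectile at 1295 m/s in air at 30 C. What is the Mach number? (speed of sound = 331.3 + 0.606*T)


a = 331.3 + 0.606*(30) = 349.48 m/s
M = v/a = 1295/349.48 = 3.706

3.706


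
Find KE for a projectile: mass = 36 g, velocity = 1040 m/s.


E = 0.5*m*v^2 = 0.5*0.036*1040^2 = 19469 J

19469 J


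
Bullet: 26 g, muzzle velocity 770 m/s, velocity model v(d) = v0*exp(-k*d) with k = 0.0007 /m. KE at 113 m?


v = v0*exp(-k*d) = 770*exp(-0.0007*113) = 711.44 m/s
E = 0.5*m*v^2 = 0.5*0.026*711.44^2 = 6580 J

6580 J


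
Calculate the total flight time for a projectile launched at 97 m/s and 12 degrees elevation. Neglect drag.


T = 2*v0*sin(theta)/g = 2*97*sin(12°)/9.81 = 4.112 s

4.112 s


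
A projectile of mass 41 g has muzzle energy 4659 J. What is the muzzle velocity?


v = sqrt(2*E/m) = sqrt(2*4659/0.041) = 476.7 m/s

476.7 m/s


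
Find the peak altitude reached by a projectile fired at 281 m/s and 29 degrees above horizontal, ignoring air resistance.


H = (v0*sin(theta))^2 / (2g) = (281*sin(29°))^2 / (2*9.81) = 945.9 m

945.9 m


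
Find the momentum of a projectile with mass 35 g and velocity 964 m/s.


p = m*v = 0.035*964 = 33.74 kg·m/s

33.74 kg·m/s


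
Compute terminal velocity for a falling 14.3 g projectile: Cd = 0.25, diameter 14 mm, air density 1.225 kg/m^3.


A = pi*(d/2)^2 = pi*(14/2000)^2 = 1.53938e-04 m^2
vt = sqrt(2mg/(Cd*rho*A)) = sqrt(2*0.0143*9.81/(0.25 * 1.225 * 1.53938e-04)) = 77.14 m/s

77.14 m/s


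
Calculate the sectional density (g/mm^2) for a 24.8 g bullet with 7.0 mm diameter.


SD = m/d^2 = 24.8/7.0^2 = 0.5061 g/mm^2

0.5061 g/mm^2


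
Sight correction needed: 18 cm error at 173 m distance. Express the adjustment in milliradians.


1 mrad subtends 1 cm per 10 m of range, so adj = error_cm / (dist_m / 10) = 18 / (173/10) = 1.04 mrad

1.04 mrad


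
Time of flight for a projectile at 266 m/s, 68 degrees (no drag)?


T = 2*v0*sin(theta)/g = 2*266*sin(68°)/9.81 = 50.28 s

50.28 s


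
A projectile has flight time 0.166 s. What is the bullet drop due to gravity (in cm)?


drop = 0.5*g*t^2 = 0.5*9.81*0.166^2 = 0.135162 m ≈ 13.52 cm

13.52 cm


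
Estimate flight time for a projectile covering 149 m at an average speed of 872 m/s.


t = d/v = 149/872 = 0.1709 s

0.1709 s


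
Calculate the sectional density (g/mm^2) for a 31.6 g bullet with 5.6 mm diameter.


SD = m/d^2 = 31.6/5.6^2 = 1.008 g/mm^2

1.008 g/mm^2


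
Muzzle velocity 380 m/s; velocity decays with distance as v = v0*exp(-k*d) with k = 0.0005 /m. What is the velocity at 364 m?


v = v0*exp(-k*d) = 380*exp(-0.0005*364) = 316.8 m/s

316.8 m/s


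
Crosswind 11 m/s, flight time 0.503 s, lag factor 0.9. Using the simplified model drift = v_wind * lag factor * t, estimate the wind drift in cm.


drift = v_wind * lag * t = 11 * 0.9 * 0.503 = 4.9797 m ≈ 498 cm

498 cm


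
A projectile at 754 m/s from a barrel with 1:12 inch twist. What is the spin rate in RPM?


twist_m = 12*0.0254 = 0.3048 m
spin = v/twist = 754/0.3048 = 2473.753 rev/s
RPM = spin*60 = 2473.753*60 ≈ 148425 RPM

148425 RPM


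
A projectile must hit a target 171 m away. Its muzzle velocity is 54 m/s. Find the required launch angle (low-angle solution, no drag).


sin(2*theta) = R*g/v0^2 = 171*9.81/54^2 = 0.575278, theta = arcsin(0.575278)/2 = 17.56°

17.56 degrees


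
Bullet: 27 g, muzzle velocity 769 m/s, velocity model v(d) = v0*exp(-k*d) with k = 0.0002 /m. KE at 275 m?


v = v0*exp(-k*d) = 769*exp(-0.0002*275) = 727.847 m/s
E = 0.5*m*v^2 = 0.5*0.027*727.847^2 = 7152 J

7152 J


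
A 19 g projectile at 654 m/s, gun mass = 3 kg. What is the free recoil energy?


v_r = m_p*v_p/m_gun = 0.019*654/3 = 4.142 m/s, E_r = 0.5*m_gun*v_r^2 = 0.5*3*4.142^2 = 25.73 J

25.73 J


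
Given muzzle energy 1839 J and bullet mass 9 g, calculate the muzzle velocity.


v = sqrt(2*E/m) = sqrt(2*1839/0.009) = 639.3 m/s

639.3 m/s


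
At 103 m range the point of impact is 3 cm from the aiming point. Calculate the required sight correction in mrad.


1 mrad subtends 1 cm per 10 m of range, so adj = error_cm / (dist_m / 10) = 3 / (103/10) = 0.2913 mrad

0.2913 mrad


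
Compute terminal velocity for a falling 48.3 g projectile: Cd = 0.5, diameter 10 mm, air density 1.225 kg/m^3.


A = pi*(d/2)^2 = pi*(10/2000)^2 = 7.85398e-05 m^2
vt = sqrt(2mg/(Cd*rho*A)) = sqrt(2*0.0483*9.81/(0.5 * 1.225 * 7.85398e-05)) = 140.4 m/s

140.4 m/s


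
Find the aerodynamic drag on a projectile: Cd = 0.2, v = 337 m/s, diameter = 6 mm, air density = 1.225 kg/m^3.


A = pi*(d/2)^2 = pi*(6/2000)^2 = 2.82743e-05 m^2
Fd = 0.5*Cd*rho*A*v^2 = 0.5*0.2*1.225*2.82743e-05*337^2 = 0.3934 N

0.3934 N


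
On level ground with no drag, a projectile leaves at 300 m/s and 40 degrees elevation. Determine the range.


R = v0^2 * sin(2*theta) / g = 300^2 * sin(2*40°) / 9.81 = 9035 m

9035 m


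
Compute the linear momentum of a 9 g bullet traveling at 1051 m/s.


p = m*v = 0.009*1051 = 9.459 kg·m/s

9.459 kg·m/s


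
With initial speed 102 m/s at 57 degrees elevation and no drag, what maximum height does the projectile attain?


H = (v0*sin(theta))^2 / (2g) = (102*sin(57°))^2 / (2*9.81) = 373 m

373 m


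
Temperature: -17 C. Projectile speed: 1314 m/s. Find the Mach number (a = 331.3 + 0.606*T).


a = 331.3 + 0.606*(-17) = 320.998 m/s
M = v/a = 1314/320.998 = 4.093

4.093


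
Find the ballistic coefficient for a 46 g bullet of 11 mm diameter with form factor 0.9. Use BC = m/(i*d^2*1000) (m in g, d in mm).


BC = m/(i*d^2*1000) = 46/(0.9 * 11^2 * 1000) = 0.0004224

0.0004224
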